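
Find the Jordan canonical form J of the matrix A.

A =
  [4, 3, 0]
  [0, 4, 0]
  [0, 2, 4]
J_2(4) ⊕ J_1(4)

The characteristic polynomial is
  det(x·I − A) = x^3 - 12*x^2 + 48*x - 64 = (x - 4)^3

Eigenvalues and multiplicities (the geometric multiplicity of λ is n − rank(A − λI), which equals the number of Jordan blocks for λ):
  λ = 4: algebraic multiplicity = 3, geometric multiplicity = 2

Determining the block sizes for each eigenvalue:
  λ = 4: 2 blocks summing to 3 forces exactly one block of size 2 and the rest size 1 → block sizes [2, 1]

Assembling the blocks gives a Jordan form
J =
  [4, 1, 0]
  [0, 4, 0]
  [0, 0, 4]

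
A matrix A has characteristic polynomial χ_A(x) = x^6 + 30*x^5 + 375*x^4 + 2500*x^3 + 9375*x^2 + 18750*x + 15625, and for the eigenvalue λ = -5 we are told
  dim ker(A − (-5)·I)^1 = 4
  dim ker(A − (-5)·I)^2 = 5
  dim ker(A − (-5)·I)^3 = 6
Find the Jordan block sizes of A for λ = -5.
Block sizes for λ = -5: [3, 1, 1, 1]

From the dimensions of kernels of powers, the number of Jordan blocks of size at least j is d_j − d_{j−1} where d_j = dim ker(N^j) (with d_0 = 0). Computing the differences gives [4, 1, 1].
The number of blocks of size exactly k is (#blocks of size ≥ k) − (#blocks of size ≥ k + 1), so the partition is: 3 block(s) of size 1, 1 block(s) of size 3.
In nonincreasing order the block sizes are [3, 1, 1, 1].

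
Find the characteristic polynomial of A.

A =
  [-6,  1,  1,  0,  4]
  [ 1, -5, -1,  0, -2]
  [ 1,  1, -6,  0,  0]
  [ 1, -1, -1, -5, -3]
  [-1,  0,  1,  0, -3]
x^5 + 25*x^4 + 250*x^3 + 1250*x^2 + 3125*x + 3125

Expanding det(x·I − A) (e.g. by cofactor expansion or by noting that A is similar to its Jordan form J, which has the same characteristic polynomial as A) gives
  χ_A(x) = x^5 + 25*x^4 + 250*x^3 + 1250*x^2 + 3125*x + 3125
which factors as (x + 5)^5. The eigenvalues (with algebraic multiplicities) are λ = -5 with multiplicity 5.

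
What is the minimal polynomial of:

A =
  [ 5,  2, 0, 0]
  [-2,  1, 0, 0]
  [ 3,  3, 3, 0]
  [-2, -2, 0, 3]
x^2 - 6*x + 9

The characteristic polynomial is χ_A(x) = (x - 3)^4, so the eigenvalues are known. The minimal polynomial is
  m_A(x) = Π_λ (x − λ)^{k_λ}
where k_λ is the size of the *largest* Jordan block for λ (equivalently, the smallest k with (A − λI)^k v = 0 for every generalised eigenvector v of λ).

  λ = 3: largest Jordan block has size 2, contributing (x − 3)^2

So m_A(x) = (x - 3)^2 = x^2 - 6*x + 9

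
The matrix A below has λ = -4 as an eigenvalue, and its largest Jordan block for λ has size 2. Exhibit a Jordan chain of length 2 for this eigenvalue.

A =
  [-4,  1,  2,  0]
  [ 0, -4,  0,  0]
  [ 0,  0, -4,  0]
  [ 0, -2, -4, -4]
A Jordan chain for λ = -4 of length 2:
v_1 = (1, 0, 0, -2)ᵀ
v_2 = (0, 1, 0, 0)ᵀ

Let N = A − (-4)·I. We want v_2 with N^2 v_2 = 0 but N^1 v_2 ≠ 0; then v_{j-1} := N · v_j for j = 2, …, 2.

Pick v_2 = (0, 1, 0, 0)ᵀ.
Then v_1 = N · v_2 = (1, 0, 0, -2)ᵀ.

Sanity check: (A − (-4)·I) v_1 = (0, 0, 0, 0)ᵀ = 0. ✓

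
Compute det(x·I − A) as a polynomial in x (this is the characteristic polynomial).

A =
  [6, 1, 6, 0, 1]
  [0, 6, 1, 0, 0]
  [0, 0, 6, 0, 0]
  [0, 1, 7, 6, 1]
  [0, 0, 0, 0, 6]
x^5 - 30*x^4 + 360*x^3 - 2160*x^2 + 6480*x - 7776

Expanding det(x·I − A) (e.g. by cofactor expansion or by noting that A is similar to its Jordan form J, which has the same characteristic polynomial as A) gives
  χ_A(x) = x^5 - 30*x^4 + 360*x^3 - 2160*x^2 + 6480*x - 7776
which factors as (x - 6)^5. The eigenvalues (with algebraic multiplicities) are λ = 6 with multiplicity 5.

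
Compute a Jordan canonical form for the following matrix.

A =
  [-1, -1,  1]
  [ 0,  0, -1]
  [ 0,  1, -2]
J_2(-1) ⊕ J_1(-1)

The characteristic polynomial is
  det(x·I − A) = x^3 + 3*x^2 + 3*x + 1 = (x + 1)^3

Eigenvalues and multiplicities (the geometric multiplicity of λ is n − rank(A − λI), which equals the number of Jordan blocks for λ):
  λ = -1: algebraic multiplicity = 3, geometric multiplicity = 2

Determining the block sizes for each eigenvalue:
  λ = -1: 2 blocks summing to 3 forces exactly one block of size 2 and the rest size 1 → block sizes [2, 1]

Assembling the blocks gives a Jordan form
J =
  [-1,  1,  0]
  [ 0, -1,  0]
  [ 0,  0, -1]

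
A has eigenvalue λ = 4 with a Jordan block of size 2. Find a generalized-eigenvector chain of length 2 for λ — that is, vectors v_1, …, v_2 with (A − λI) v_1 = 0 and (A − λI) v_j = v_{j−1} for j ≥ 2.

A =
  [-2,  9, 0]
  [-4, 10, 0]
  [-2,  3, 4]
A Jordan chain for λ = 4 of length 2:
v_1 = (-6, -4, -2)ᵀ
v_2 = (1, 0, 0)ᵀ

Let N = A − (4)·I. We want v_2 with N^2 v_2 = 0 but N^1 v_2 ≠ 0; then v_{j-1} := N · v_j for j = 2, …, 2.

Pick v_2 = (1, 0, 0)ᵀ.
Then v_1 = N · v_2 = (-6, -4, -2)ᵀ.

Sanity check: (A − (4)·I) v_1 = (0, 0, 0)ᵀ = 0. ✓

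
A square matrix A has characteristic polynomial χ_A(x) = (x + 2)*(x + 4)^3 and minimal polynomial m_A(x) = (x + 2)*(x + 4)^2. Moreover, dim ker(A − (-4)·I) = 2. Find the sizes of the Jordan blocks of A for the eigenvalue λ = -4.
Block sizes for λ = -4: [2, 1]

Step 1 — from the characteristic polynomial, algebraic multiplicity of λ = -4 is 3. From dim ker(A − (-4)·I) = 2, there are exactly 2 Jordan blocks for λ = -4.
Step 2 — from the minimal polynomial, the factor (x + 4)^2 tells us the largest block for λ = -4 has size 2.
Step 3 — with total size 3, 2 blocks, and largest block 2, the block sizes (in nonincreasing order) are [2, 1].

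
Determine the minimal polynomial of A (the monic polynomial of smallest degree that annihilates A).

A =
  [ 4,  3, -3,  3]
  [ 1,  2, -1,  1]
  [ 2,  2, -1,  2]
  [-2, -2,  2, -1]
x^2 - 2*x + 1

The characteristic polynomial is χ_A(x) = (x - 1)^4, so the eigenvalues are known. The minimal polynomial is
  m_A(x) = Π_λ (x − λ)^{k_λ}
where k_λ is the size of the *largest* Jordan block for λ (equivalently, the smallest k with (A − λI)^k v = 0 for every generalised eigenvector v of λ).

  λ = 1: largest Jordan block has size 2, contributing (x − 1)^2

So m_A(x) = (x - 1)^2 = x^2 - 2*x + 1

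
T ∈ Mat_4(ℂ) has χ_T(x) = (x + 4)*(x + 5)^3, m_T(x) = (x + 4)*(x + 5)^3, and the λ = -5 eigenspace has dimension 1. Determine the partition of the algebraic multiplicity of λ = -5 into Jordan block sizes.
Block sizes for λ = -5: [3]

Step 1 — from the characteristic polynomial, algebraic multiplicity of λ = -5 is 3. From dim ker(T − (-5)·I) = 1, there are exactly 1 Jordan blocks for λ = -5.
Step 2 — from the minimal polynomial, the factor (x + 5)^3 tells us the largest block for λ = -5 has size 3.
Step 3 — with total size 3, 1 blocks, and largest block 3, the block sizes (in nonincreasing order) are [3].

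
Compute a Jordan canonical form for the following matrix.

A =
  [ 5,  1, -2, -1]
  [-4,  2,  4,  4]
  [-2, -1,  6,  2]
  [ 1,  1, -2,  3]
J_2(4) ⊕ J_2(4)

The characteristic polynomial is
  det(x·I − A) = x^4 - 16*x^3 + 96*x^2 - 256*x + 256 = (x - 4)^4

Eigenvalues and multiplicities (the geometric multiplicity of λ is n − rank(A − λI), which equals the number of Jordan blocks for λ):
  λ = 4: algebraic multiplicity = 4, geometric multiplicity = 2

Determining the block sizes for each eigenvalue:
  λ = 4: with am = 4 and gm = 2, the partition is not yet determined (e.g. several partitions of 4 into 2 parts exist). Let N = A − (4)·I. Computing rank(N^1) = 2, rank(N^2) = 0; the number of blocks of size ≥ j is rank(N^{j−1}) − rank(N^j), giving [2, 2]. So we have 2 block(s) of size 2 → block sizes [2, 2]

Assembling the blocks gives a Jordan form
J =
  [4, 1, 0, 0]
  [0, 4, 0, 0]
  [0, 0, 4, 1]
  [0, 0, 0, 4]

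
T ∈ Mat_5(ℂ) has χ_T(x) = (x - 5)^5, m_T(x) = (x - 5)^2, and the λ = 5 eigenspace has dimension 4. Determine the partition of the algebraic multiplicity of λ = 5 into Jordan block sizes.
Block sizes for λ = 5: [2, 1, 1, 1]

Step 1 — from the characteristic polynomial, algebraic multiplicity of λ = 5 is 5. From dim ker(T − (5)·I) = 4, there are exactly 4 Jordan blocks for λ = 5.
Step 2 — from the minimal polynomial, the factor (x − 5)^2 tells us the largest block for λ = 5 has size 2.
Step 3 — with total size 5, 4 blocks, and largest block 2, the block sizes (in nonincreasing order) are [2, 1, 1, 1].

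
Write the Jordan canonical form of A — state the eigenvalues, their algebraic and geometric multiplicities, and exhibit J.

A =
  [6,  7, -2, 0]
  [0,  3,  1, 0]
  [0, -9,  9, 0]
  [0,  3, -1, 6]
J_3(6) ⊕ J_1(6)

The characteristic polynomial is
  det(x·I − A) = x^4 - 24*x^3 + 216*x^2 - 864*x + 1296 = (x - 6)^4

Eigenvalues and multiplicities (the geometric multiplicity of λ is n − rank(A − λI), which equals the number of Jordan blocks for λ):
  λ = 6: algebraic multiplicity = 4, geometric multiplicity = 2

Determining the block sizes for each eigenvalue:
  λ = 6: with am = 4 and gm = 2, the partition is not yet determined (e.g. several partitions of 4 into 2 parts exist). Let N = A − (6)·I. Computing rank(N^1) = 2, rank(N^2) = 1, rank(N^3) = 0; the number of blocks of size ≥ j is rank(N^{j−1}) − rank(N^j), giving [2, 1, 1]. So we have 1 block(s) of size 3, 1 block(s) of size 1 → block sizes [3, 1]

Assembling the blocks gives a Jordan form
J =
  [6, 1, 0, 0]
  [0, 6, 1, 0]
  [0, 0, 6, 0]
  [0, 0, 0, 6]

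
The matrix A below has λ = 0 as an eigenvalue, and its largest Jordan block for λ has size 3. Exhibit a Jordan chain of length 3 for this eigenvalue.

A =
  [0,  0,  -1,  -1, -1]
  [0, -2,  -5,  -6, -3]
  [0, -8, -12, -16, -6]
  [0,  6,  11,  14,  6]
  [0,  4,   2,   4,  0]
A Jordan chain for λ = 0 of length 3:
v_1 = (-2, -4, -8, 8, 0)ᵀ
v_2 = (0, -2, -8, 6, 4)ᵀ
v_3 = (0, 1, 0, 0, 0)ᵀ

Let N = A − (0)·I. We want v_3 with N^3 v_3 = 0 but N^2 v_3 ≠ 0; then v_{j-1} := N · v_j for j = 3, …, 2.

Pick v_3 = (0, 1, 0, 0, 0)ᵀ.
Then v_2 = N · v_3 = (0, -2, -8, 6, 4)ᵀ.
Then v_1 = N · v_2 = (-2, -4, -8, 8, 0)ᵀ.

Sanity check: (A − (0)·I) v_1 = (0, 0, 0, 0, 0)ᵀ = 0. ✓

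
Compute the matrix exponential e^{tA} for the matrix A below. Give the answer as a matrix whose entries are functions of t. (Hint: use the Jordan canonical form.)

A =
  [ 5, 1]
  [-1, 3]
e^{tA} =
  [t*exp(4*t) + exp(4*t), t*exp(4*t)]
  [-t*exp(4*t), -t*exp(4*t) + exp(4*t)]

Strategy: write A = P · J · P⁻¹ where J is a Jordan canonical form, so e^{tA} = P · e^{tJ} · P⁻¹, and e^{tJ} can be computed block-by-block.

A has Jordan form
J =
  [4, 1]
  [0, 4]
(up to reordering of blocks).

Per-block formulas:
  For a 2×2 Jordan block J_2(4): exp(t · J_2(4)) = e^(4t)·(I + t·N), where N is the 2×2 nilpotent shift.

After assembling e^{tJ} and conjugating by P, we get:

e^{tA} =
  [t*exp(4*t) + exp(4*t), t*exp(4*t)]
  [-t*exp(4*t), -t*exp(4*t) + exp(4*t)]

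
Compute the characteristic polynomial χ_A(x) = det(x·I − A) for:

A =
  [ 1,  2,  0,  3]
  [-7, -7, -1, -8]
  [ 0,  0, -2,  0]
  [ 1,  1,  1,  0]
x^4 + 8*x^3 + 24*x^2 + 32*x + 16

Expanding det(x·I − A) (e.g. by cofactor expansion or by noting that A is similar to its Jordan form J, which has the same characteristic polynomial as A) gives
  χ_A(x) = x^4 + 8*x^3 + 24*x^2 + 32*x + 16
which factors as (x + 2)^4. The eigenvalues (with algebraic multiplicities) are λ = -2 with multiplicity 4.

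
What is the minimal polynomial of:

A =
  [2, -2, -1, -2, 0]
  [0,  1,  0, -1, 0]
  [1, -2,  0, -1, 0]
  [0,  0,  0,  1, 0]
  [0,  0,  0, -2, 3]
x^4 - 6*x^3 + 12*x^2 - 10*x + 3

The characteristic polynomial is χ_A(x) = (x - 3)*(x - 1)^4, so the eigenvalues are known. The minimal polynomial is
  m_A(x) = Π_λ (x − λ)^{k_λ}
where k_λ is the size of the *largest* Jordan block for λ (equivalently, the smallest k with (A − λI)^k v = 0 for every generalised eigenvector v of λ).

  λ = 1: largest Jordan block has size 3, contributing (x − 1)^3
  λ = 3: largest Jordan block has size 1, contributing (x − 3)

So m_A(x) = (x - 3)*(x - 1)^3 = x^4 - 6*x^3 + 12*x^2 - 10*x + 3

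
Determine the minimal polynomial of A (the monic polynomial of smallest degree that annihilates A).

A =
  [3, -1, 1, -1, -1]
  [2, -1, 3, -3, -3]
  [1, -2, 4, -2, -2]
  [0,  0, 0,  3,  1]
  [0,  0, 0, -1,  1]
x^3 - 6*x^2 + 12*x - 8

The characteristic polynomial is χ_A(x) = (x - 2)^5, so the eigenvalues are known. The minimal polynomial is
  m_A(x) = Π_λ (x − λ)^{k_λ}
where k_λ is the size of the *largest* Jordan block for λ (equivalently, the smallest k with (A − λI)^k v = 0 for every generalised eigenvector v of λ).

  λ = 2: largest Jordan block has size 3, contributing (x − 2)^3

So m_A(x) = (x - 2)^3 = x^3 - 6*x^2 + 12*x - 8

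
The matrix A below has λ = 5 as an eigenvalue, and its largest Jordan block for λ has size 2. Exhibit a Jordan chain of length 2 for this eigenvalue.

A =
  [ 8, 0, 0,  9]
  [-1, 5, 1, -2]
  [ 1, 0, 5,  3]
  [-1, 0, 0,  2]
A Jordan chain for λ = 5 of length 2:
v_1 = (3, -1, 1, -1)ᵀ
v_2 = (1, 0, 0, 0)ᵀ

Let N = A − (5)·I. We want v_2 with N^2 v_2 = 0 but N^1 v_2 ≠ 0; then v_{j-1} := N · v_j for j = 2, …, 2.

Pick v_2 = (1, 0, 0, 0)ᵀ.
Then v_1 = N · v_2 = (3, -1, 1, -1)ᵀ.

Sanity check: (A − (5)·I) v_1 = (0, 0, 0, 0)ᵀ = 0. ✓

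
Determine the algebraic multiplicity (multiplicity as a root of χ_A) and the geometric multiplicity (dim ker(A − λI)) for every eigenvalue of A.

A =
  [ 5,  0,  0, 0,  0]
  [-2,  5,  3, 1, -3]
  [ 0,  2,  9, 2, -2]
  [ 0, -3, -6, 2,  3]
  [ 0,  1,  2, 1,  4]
λ = 5: alg = 5, geom = 3

Step 1 — factor the characteristic polynomial to read off the algebraic multiplicities:
  χ_A(x) = (x - 5)^5

Step 2 — compute geometric multiplicities via the rank-nullity identity g(λ) = n − rank(A − λI):
  rank(A − (5)·I) = 2, so dim ker(A − (5)·I) = n − 2 = 3

Summary:
  λ = 5: algebraic multiplicity = 5, geometric multiplicity = 3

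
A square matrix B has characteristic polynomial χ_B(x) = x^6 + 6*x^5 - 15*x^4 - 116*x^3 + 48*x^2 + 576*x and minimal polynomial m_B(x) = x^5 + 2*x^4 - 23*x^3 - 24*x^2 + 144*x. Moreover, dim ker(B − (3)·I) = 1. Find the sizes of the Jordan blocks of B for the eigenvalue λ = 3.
Block sizes for λ = 3: [2]

Step 1 — from the characteristic polynomial, algebraic multiplicity of λ = 3 is 2. From dim ker(B − (3)·I) = 1, there are exactly 1 Jordan blocks for λ = 3.
Step 2 — from the minimal polynomial, the factor (x − 3)^2 tells us the largest block for λ = 3 has size 2.
Step 3 — with total size 2, 1 blocks, and largest block 2, the block sizes (in nonincreasing order) are [2].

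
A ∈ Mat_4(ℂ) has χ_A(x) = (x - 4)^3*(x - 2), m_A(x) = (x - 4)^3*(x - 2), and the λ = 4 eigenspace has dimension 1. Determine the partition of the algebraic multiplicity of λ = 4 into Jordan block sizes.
Block sizes for λ = 4: [3]

Step 1 — from the characteristic polynomial, algebraic multiplicity of λ = 4 is 3. From dim ker(A − (4)·I) = 1, there are exactly 1 Jordan blocks for λ = 4.
Step 2 — from the minimal polynomial, the factor (x − 4)^3 tells us the largest block for λ = 4 has size 3.
Step 3 — with total size 3, 1 blocks, and largest block 3, the block sizes (in nonincreasing order) are [3].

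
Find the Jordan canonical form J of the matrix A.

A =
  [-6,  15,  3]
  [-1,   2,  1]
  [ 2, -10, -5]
J_2(-3) ⊕ J_1(-3)

The characteristic polynomial is
  det(x·I − A) = x^3 + 9*x^2 + 27*x + 27 = (x + 3)^3

Eigenvalues and multiplicities (the geometric multiplicity of λ is n − rank(A − λI), which equals the number of Jordan blocks for λ):
  λ = -3: algebraic multiplicity = 3, geometric multiplicity = 2

Determining the block sizes for each eigenvalue:
  λ = -3: 2 blocks summing to 3 forces exactly one block of size 2 and the rest size 1 → block sizes [2, 1]

Assembling the blocks gives a Jordan form
J =
  [-3,  1,  0]
  [ 0, -3,  0]
  [ 0,  0, -3]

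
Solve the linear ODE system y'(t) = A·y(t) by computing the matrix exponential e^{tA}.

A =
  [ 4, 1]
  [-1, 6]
e^{tA} =
  [-t*exp(5*t) + exp(5*t), t*exp(5*t)]
  [-t*exp(5*t), t*exp(5*t) + exp(5*t)]

Strategy: write A = P · J · P⁻¹ where J is a Jordan canonical form, so e^{tA} = P · e^{tJ} · P⁻¹, and e^{tJ} can be computed block-by-block.

A has Jordan form
J =
  [5, 1]
  [0, 5]
(up to reordering of blocks).

Per-block formulas:
  For a 2×2 Jordan block J_2(5): exp(t · J_2(5)) = e^(5t)·(I + t·N), where N is the 2×2 nilpotent shift.

After assembling e^{tJ} and conjugating by P, we get:

e^{tA} =
  [-t*exp(5*t) + exp(5*t), t*exp(5*t)]
  [-t*exp(5*t), t*exp(5*t) + exp(5*t)]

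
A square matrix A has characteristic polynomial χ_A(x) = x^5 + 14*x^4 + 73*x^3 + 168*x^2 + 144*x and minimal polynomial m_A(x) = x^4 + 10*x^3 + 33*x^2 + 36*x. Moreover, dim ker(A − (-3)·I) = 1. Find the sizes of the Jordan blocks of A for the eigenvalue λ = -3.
Block sizes for λ = -3: [2]

Step 1 — from the characteristic polynomial, algebraic multiplicity of λ = -3 is 2. From dim ker(A − (-3)·I) = 1, there are exactly 1 Jordan blocks for λ = -3.
Step 2 — from the minimal polynomial, the factor (x + 3)^2 tells us the largest block for λ = -3 has size 2.
Step 3 — with total size 2, 1 blocks, and largest block 2, the block sizes (in nonincreasing order) are [2].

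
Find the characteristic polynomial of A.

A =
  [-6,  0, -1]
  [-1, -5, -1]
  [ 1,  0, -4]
x^3 + 15*x^2 + 75*x + 125

Expanding det(x·I − A) (e.g. by cofactor expansion or by noting that A is similar to its Jordan form J, which has the same characteristic polynomial as A) gives
  χ_A(x) = x^3 + 15*x^2 + 75*x + 125
which factors as (x + 5)^3. The eigenvalues (with algebraic multiplicities) are λ = -5 with multiplicity 3.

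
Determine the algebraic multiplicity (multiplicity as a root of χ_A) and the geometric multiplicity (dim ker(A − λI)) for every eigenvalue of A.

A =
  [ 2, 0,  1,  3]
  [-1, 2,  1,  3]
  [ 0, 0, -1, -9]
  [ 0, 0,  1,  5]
λ = 2: alg = 4, geom = 2

Step 1 — factor the characteristic polynomial to read off the algebraic multiplicities:
  χ_A(x) = (x - 2)^4

Step 2 — compute geometric multiplicities via the rank-nullity identity g(λ) = n − rank(A − λI):
  rank(A − (2)·I) = 2, so dim ker(A − (2)·I) = n − 2 = 2

Summary:
  λ = 2: algebraic multiplicity = 4, geometric multiplicity = 2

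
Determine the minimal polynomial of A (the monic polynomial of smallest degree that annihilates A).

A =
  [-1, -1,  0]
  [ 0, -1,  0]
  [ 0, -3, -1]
x^2 + 2*x + 1

The characteristic polynomial is χ_A(x) = (x + 1)^3, so the eigenvalues are known. The minimal polynomial is
  m_A(x) = Π_λ (x − λ)^{k_λ}
where k_λ is the size of the *largest* Jordan block for λ (equivalently, the smallest k with (A − λI)^k v = 0 for every generalised eigenvector v of λ).

  λ = -1: largest Jordan block has size 2, contributing (x + 1)^2

So m_A(x) = (x + 1)^2 = x^2 + 2*x + 1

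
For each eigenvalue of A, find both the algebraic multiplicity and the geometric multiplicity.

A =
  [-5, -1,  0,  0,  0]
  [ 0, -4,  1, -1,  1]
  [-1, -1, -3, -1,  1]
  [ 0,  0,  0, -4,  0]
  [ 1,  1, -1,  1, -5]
λ = -5: alg = 1, geom = 1; λ = -4: alg = 4, geom = 3

Step 1 — factor the characteristic polynomial to read off the algebraic multiplicities:
  χ_A(x) = (x + 4)^4*(x + 5)

Step 2 — compute geometric multiplicities via the rank-nullity identity g(λ) = n − rank(A − λI):
  rank(A − (-5)·I) = 4, so dim ker(A − (-5)·I) = n − 4 = 1
  rank(A − (-4)·I) = 2, so dim ker(A − (-4)·I) = n − 2 = 3

Summary:
  λ = -5: algebraic multiplicity = 1, geometric multiplicity = 1
  λ = -4: algebraic multiplicity = 4, geometric multiplicity = 3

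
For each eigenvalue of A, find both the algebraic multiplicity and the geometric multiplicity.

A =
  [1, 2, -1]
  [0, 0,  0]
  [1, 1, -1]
λ = 0: alg = 3, geom = 1

Step 1 — factor the characteristic polynomial to read off the algebraic multiplicities:
  χ_A(x) = x^3

Step 2 — compute geometric multiplicities via the rank-nullity identity g(λ) = n − rank(A − λI):
  rank(A − (0)·I) = 2, so dim ker(A − (0)·I) = n − 2 = 1

Summary:
  λ = 0: algebraic multiplicity = 3, geometric multiplicity = 1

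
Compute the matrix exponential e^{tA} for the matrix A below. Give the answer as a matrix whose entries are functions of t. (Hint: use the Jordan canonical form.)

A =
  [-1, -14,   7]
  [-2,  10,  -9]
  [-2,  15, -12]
e^{tA} =
  [7*t^2*exp(-t) + exp(-t), -49*t^2*exp(-t)/2 - 14*t*exp(-t), 49*t^2*exp(-t)/2 + 7*t*exp(-t)]
  [-2*t^2*exp(-t) - 2*t*exp(-t), 7*t^2*exp(-t) + 11*t*exp(-t) + exp(-t), -7*t^2*exp(-t) - 9*t*exp(-t)]
  [-4*t^2*exp(-t) - 2*t*exp(-t), 14*t^2*exp(-t) + 15*t*exp(-t), -14*t^2*exp(-t) - 11*t*exp(-t) + exp(-t)]

Strategy: write A = P · J · P⁻¹ where J is a Jordan canonical form, so e^{tA} = P · e^{tJ} · P⁻¹, and e^{tJ} can be computed block-by-block.

A has Jordan form
J =
  [-1,  1,  0]
  [ 0, -1,  1]
  [ 0,  0, -1]
(up to reordering of blocks).

Per-block formulas:
  For a 3×3 Jordan block J_3(-1): exp(t · J_3(-1)) = e^(-1t)·(I + t·N + (t^2/2)·N^2), where N is the 3×3 nilpotent shift.

After assembling e^{tJ} and conjugating by P, we get:

e^{tA} =
  [7*t^2*exp(-t) + exp(-t), -49*t^2*exp(-t)/2 - 14*t*exp(-t), 49*t^2*exp(-t)/2 + 7*t*exp(-t)]
  [-2*t^2*exp(-t) - 2*t*exp(-t), 7*t^2*exp(-t) + 11*t*exp(-t) + exp(-t), -7*t^2*exp(-t) - 9*t*exp(-t)]
  [-4*t^2*exp(-t) - 2*t*exp(-t), 14*t^2*exp(-t) + 15*t*exp(-t), -14*t^2*exp(-t) - 11*t*exp(-t) + exp(-t)]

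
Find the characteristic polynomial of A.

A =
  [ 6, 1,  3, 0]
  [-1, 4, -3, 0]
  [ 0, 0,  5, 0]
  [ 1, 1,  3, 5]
x^4 - 20*x^3 + 150*x^2 - 500*x + 625

Expanding det(x·I − A) (e.g. by cofactor expansion or by noting that A is similar to its Jordan form J, which has the same characteristic polynomial as A) gives
  χ_A(x) = x^4 - 20*x^3 + 150*x^2 - 500*x + 625
which factors as (x - 5)^4. The eigenvalues (with algebraic multiplicities) are λ = 5 with multiplicity 4.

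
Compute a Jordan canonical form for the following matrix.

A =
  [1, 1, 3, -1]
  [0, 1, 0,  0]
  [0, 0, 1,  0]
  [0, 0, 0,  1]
J_2(1) ⊕ J_1(1) ⊕ J_1(1)

The characteristic polynomial is
  det(x·I − A) = x^4 - 4*x^3 + 6*x^2 - 4*x + 1 = (x - 1)^4

Eigenvalues and multiplicities (the geometric multiplicity of λ is n − rank(A − λI), which equals the number of Jordan blocks for λ):
  λ = 1: algebraic multiplicity = 4, geometric multiplicity = 3

Determining the block sizes for each eigenvalue:
  λ = 1: 3 blocks summing to 4 forces exactly one block of size 2 and the rest size 1 → block sizes [2, 1, 1]

Assembling the blocks gives a Jordan form
J =
  [1, 1, 0, 0]
  [0, 1, 0, 0]
  [0, 0, 1, 0]
  [0, 0, 0, 1]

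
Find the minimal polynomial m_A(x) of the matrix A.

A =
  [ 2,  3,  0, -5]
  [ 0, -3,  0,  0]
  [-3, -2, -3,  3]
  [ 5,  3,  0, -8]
x^2 + 6*x + 9

The characteristic polynomial is χ_A(x) = (x + 3)^4, so the eigenvalues are known. The minimal polynomial is
  m_A(x) = Π_λ (x − λ)^{k_λ}
where k_λ is the size of the *largest* Jordan block for λ (equivalently, the smallest k with (A − λI)^k v = 0 for every generalised eigenvector v of λ).

  λ = -3: largest Jordan block has size 2, contributing (x + 3)^2

So m_A(x) = (x + 3)^2 = x^2 + 6*x + 9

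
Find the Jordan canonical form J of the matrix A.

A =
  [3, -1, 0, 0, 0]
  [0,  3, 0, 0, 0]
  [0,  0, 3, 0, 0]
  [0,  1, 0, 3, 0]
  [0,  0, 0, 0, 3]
J_2(3) ⊕ J_1(3) ⊕ J_1(3) ⊕ J_1(3)

The characteristic polynomial is
  det(x·I − A) = x^5 - 15*x^4 + 90*x^3 - 270*x^2 + 405*x - 243 = (x - 3)^5

Eigenvalues and multiplicities (the geometric multiplicity of λ is n − rank(A − λI), which equals the number of Jordan blocks for λ):
  λ = 3: algebraic multiplicity = 5, geometric multiplicity = 4

Determining the block sizes for each eigenvalue:
  λ = 3: 4 blocks summing to 5 forces exactly one block of size 2 and the rest size 1 → block sizes [2, 1, 1, 1]

Assembling the blocks gives a Jordan form
J =
  [3, 1, 0, 0, 0]
  [0, 3, 0, 0, 0]
  [0, 0, 3, 0, 0]
  [0, 0, 0, 3, 0]
  [0, 0, 0, 0, 3]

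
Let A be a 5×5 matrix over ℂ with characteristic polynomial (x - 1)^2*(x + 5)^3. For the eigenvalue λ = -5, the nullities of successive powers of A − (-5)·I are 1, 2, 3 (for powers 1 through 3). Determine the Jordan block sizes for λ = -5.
Block sizes for λ = -5: [3]

From the dimensions of kernels of powers, the number of Jordan blocks of size at least j is d_j − d_{j−1} where d_j = dim ker(N^j) (with d_0 = 0). Computing the differences gives [1, 1, 1].
The number of blocks of size exactly k is (#blocks of size ≥ k) − (#blocks of size ≥ k + 1), so the partition is: 1 block(s) of size 3.
In nonincreasing order the block sizes are [3].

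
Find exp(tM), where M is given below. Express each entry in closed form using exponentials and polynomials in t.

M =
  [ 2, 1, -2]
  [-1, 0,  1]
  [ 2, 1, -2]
e^{tM} =
  [-t^2/2 + 2*t + 1, t, t^2/2 - 2*t]
  [-t, 1, t]
  [-t^2/2 + 2*t, t, t^2/2 - 2*t + 1]

Strategy: write M = P · J · P⁻¹ where J is a Jordan canonical form, so e^{tM} = P · e^{tJ} · P⁻¹, and e^{tJ} can be computed block-by-block.

M has Jordan form
J =
  [0, 1, 0]
  [0, 0, 1]
  [0, 0, 0]
(up to reordering of blocks).

Per-block formulas:
  For a 3×3 Jordan block J_3(0): exp(t · J_3(0)) = e^(0t)·(I + t·N + (t^2/2)·N^2), where N is the 3×3 nilpotent shift.

After assembling e^{tJ} and conjugating by P, we get:

e^{tM} =
  [-t^2/2 + 2*t + 1, t, t^2/2 - 2*t]
  [-t, 1, t]
  [-t^2/2 + 2*t, t, t^2/2 - 2*t + 1]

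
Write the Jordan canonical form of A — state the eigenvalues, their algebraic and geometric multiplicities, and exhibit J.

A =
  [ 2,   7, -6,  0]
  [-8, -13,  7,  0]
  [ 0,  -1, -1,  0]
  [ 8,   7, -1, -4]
J_3(-4) ⊕ J_1(-4)

The characteristic polynomial is
  det(x·I − A) = x^4 + 16*x^3 + 96*x^2 + 256*x + 256 = (x + 4)^4

Eigenvalues and multiplicities (the geometric multiplicity of λ is n − rank(A − λI), which equals the number of Jordan blocks for λ):
  λ = -4: algebraic multiplicity = 4, geometric multiplicity = 2

Determining the block sizes for each eigenvalue:
  λ = -4: with am = 4 and gm = 2, the partition is not yet determined (e.g. several partitions of 4 into 2 parts exist). Let N = A − (-4)·I. Computing rank(N^1) = 2, rank(N^2) = 1, rank(N^3) = 0; the number of blocks of size ≥ j is rank(N^{j−1}) − rank(N^j), giving [2, 1, 1]. So we have 1 block(s) of size 3, 1 block(s) of size 1 → block sizes [3, 1]

Assembling the blocks gives a Jordan form
J =
  [-4,  1,  0,  0]
  [ 0, -4,  1,  0]
  [ 0,  0, -4,  0]
  [ 0,  0,  0, -4]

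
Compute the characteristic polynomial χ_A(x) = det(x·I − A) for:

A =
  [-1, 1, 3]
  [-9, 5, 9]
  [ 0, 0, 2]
x^3 - 6*x^2 + 12*x - 8

Expanding det(x·I − A) (e.g. by cofactor expansion or by noting that A is similar to its Jordan form J, which has the same characteristic polynomial as A) gives
  χ_A(x) = x^3 - 6*x^2 + 12*x - 8
which factors as (x - 2)^3. The eigenvalues (with algebraic multiplicities) are λ = 2 with multiplicity 3.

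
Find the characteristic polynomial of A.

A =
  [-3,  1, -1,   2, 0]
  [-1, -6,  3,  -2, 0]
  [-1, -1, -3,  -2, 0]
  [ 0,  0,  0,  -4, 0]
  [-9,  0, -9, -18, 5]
x^5 + 11*x^4 + 16*x^3 - 224*x^2 - 1024*x - 1280

Expanding det(x·I − A) (e.g. by cofactor expansion or by noting that A is similar to its Jordan form J, which has the same characteristic polynomial as A) gives
  χ_A(x) = x^5 + 11*x^4 + 16*x^3 - 224*x^2 - 1024*x - 1280
which factors as (x - 5)*(x + 4)^4. The eigenvalues (with algebraic multiplicities) are λ = -4 with multiplicity 4, λ = 5 with multiplicity 1.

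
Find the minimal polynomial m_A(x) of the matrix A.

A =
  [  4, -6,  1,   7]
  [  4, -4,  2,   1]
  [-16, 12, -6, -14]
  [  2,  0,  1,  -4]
x^4 + 10*x^3 + 24*x^2 - 32*x - 128

The characteristic polynomial is χ_A(x) = (x - 2)*(x + 4)^3, so the eigenvalues are known. The minimal polynomial is
  m_A(x) = Π_λ (x − λ)^{k_λ}
where k_λ is the size of the *largest* Jordan block for λ (equivalently, the smallest k with (A − λI)^k v = 0 for every generalised eigenvector v of λ).

  λ = -4: largest Jordan block has size 3, contributing (x + 4)^3
  λ = 2: largest Jordan block has size 1, contributing (x − 2)

So m_A(x) = (x - 2)*(x + 4)^3 = x^4 + 10*x^3 + 24*x^2 - 32*x - 128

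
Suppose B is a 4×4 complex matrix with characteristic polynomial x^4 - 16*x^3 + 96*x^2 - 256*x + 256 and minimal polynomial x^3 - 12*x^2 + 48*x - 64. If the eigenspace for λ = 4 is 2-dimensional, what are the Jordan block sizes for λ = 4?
Block sizes for λ = 4: [3, 1]

Step 1 — from the characteristic polynomial, algebraic multiplicity of λ = 4 is 4. From dim ker(B − (4)·I) = 2, there are exactly 2 Jordan blocks for λ = 4.
Step 2 — from the minimal polynomial, the factor (x − 4)^3 tells us the largest block for λ = 4 has size 3.
Step 3 — with total size 4, 2 blocks, and largest block 3, the block sizes (in nonincreasing order) are [3, 1].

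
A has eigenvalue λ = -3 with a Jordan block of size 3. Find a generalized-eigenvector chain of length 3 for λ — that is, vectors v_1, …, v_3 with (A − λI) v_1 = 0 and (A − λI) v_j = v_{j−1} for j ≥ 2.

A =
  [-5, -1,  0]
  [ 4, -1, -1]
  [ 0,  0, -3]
A Jordan chain for λ = -3 of length 3:
v_1 = (1, -2, 0)ᵀ
v_2 = (0, -1, 0)ᵀ
v_3 = (0, 0, 1)ᵀ

Let N = A − (-3)·I. We want v_3 with N^3 v_3 = 0 but N^2 v_3 ≠ 0; then v_{j-1} := N · v_j for j = 3, …, 2.

Pick v_3 = (0, 0, 1)ᵀ.
Then v_2 = N · v_3 = (0, -1, 0)ᵀ.
Then v_1 = N · v_2 = (1, -2, 0)ᵀ.

Sanity check: (A − (-3)·I) v_1 = (0, 0, 0)ᵀ = 0. ✓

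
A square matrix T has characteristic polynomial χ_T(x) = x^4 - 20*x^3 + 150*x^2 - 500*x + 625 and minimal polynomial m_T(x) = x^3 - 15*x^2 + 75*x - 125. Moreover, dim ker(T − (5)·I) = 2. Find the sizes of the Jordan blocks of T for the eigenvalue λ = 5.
Block sizes for λ = 5: [3, 1]

Step 1 — from the characteristic polynomial, algebraic multiplicity of λ = 5 is 4. From dim ker(T − (5)·I) = 2, there are exactly 2 Jordan blocks for λ = 5.
Step 2 — from the minimal polynomial, the factor (x − 5)^3 tells us the largest block for λ = 5 has size 3.
Step 3 — with total size 4, 2 blocks, and largest block 3, the block sizes (in nonincreasing order) are [3, 1].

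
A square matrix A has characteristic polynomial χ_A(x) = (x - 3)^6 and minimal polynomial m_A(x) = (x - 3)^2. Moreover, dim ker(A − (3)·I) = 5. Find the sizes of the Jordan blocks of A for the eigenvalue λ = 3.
Block sizes for λ = 3: [2, 1, 1, 1, 1]

Step 1 — from the characteristic polynomial, algebraic multiplicity of λ = 3 is 6. From dim ker(A − (3)·I) = 5, there are exactly 5 Jordan blocks for λ = 3.
Step 2 — from the minimal polynomial, the factor (x − 3)^2 tells us the largest block for λ = 3 has size 2.
Step 3 — with total size 6, 5 blocks, and largest block 2, the block sizes (in nonincreasing order) are [2, 1, 1, 1, 1].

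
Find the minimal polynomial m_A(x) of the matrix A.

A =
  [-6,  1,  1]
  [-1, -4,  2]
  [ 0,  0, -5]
x^3 + 15*x^2 + 75*x + 125

The characteristic polynomial is χ_A(x) = (x + 5)^3, so the eigenvalues are known. The minimal polynomial is
  m_A(x) = Π_λ (x − λ)^{k_λ}
where k_λ is the size of the *largest* Jordan block for λ (equivalently, the smallest k with (A − λI)^k v = 0 for every generalised eigenvector v of λ).

  λ = -5: largest Jordan block has size 3, contributing (x + 5)^3

So m_A(x) = (x + 5)^3 = x^3 + 15*x^2 + 75*x + 125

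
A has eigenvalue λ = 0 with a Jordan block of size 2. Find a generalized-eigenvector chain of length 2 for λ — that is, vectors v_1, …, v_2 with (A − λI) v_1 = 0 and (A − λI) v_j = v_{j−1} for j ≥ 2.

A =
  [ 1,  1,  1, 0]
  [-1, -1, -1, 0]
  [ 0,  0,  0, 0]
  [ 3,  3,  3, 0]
A Jordan chain for λ = 0 of length 2:
v_1 = (1, -1, 0, 3)ᵀ
v_2 = (1, 0, 0, 0)ᵀ

Let N = A − (0)·I. We want v_2 with N^2 v_2 = 0 but N^1 v_2 ≠ 0; then v_{j-1} := N · v_j for j = 2, …, 2.

Pick v_2 = (1, 0, 0, 0)ᵀ.
Then v_1 = N · v_2 = (1, -1, 0, 3)ᵀ.

Sanity check: (A − (0)·I) v_1 = (0, 0, 0, 0)ᵀ = 0. ✓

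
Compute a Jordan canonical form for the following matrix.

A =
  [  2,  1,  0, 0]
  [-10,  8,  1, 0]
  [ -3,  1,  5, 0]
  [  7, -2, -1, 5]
J_3(5) ⊕ J_1(5)

The characteristic polynomial is
  det(x·I − A) = x^4 - 20*x^3 + 150*x^2 - 500*x + 625 = (x - 5)^4

Eigenvalues and multiplicities (the geometric multiplicity of λ is n − rank(A − λI), which equals the number of Jordan blocks for λ):
  λ = 5: algebraic multiplicity = 4, geometric multiplicity = 2

Determining the block sizes for each eigenvalue:
  λ = 5: with am = 4 and gm = 2, the partition is not yet determined (e.g. several partitions of 4 into 2 parts exist). Let N = A − (5)·I. Computing rank(N^1) = 2, rank(N^2) = 1, rank(N^3) = 0; the number of blocks of size ≥ j is rank(N^{j−1}) − rank(N^j), giving [2, 1, 1]. So we have 1 block(s) of size 3, 1 block(s) of size 1 → block sizes [3, 1]

Assembling the blocks gives a Jordan form
J =
  [5, 1, 0, 0]
  [0, 5, 1, 0]
  [0, 0, 5, 0]
  [0, 0, 0, 5]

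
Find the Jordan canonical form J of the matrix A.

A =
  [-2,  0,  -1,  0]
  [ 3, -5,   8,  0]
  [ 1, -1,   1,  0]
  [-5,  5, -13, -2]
J_3(-2) ⊕ J_1(-2)

The characteristic polynomial is
  det(x·I − A) = x^4 + 8*x^3 + 24*x^2 + 32*x + 16 = (x + 2)^4

Eigenvalues and multiplicities (the geometric multiplicity of λ is n − rank(A − λI), which equals the number of Jordan blocks for λ):
  λ = -2: algebraic multiplicity = 4, geometric multiplicity = 2

Determining the block sizes for each eigenvalue:
  λ = -2: with am = 4 and gm = 2, the partition is not yet determined (e.g. several partitions of 4 into 2 parts exist). Let N = A − (-2)·I. Computing rank(N^1) = 2, rank(N^2) = 1, rank(N^3) = 0; the number of blocks of size ≥ j is rank(N^{j−1}) − rank(N^j), giving [2, 1, 1]. So we have 1 block(s) of size 3, 1 block(s) of size 1 → block sizes [3, 1]

Assembling the blocks gives a Jordan form
J =
  [-2,  1,  0,  0]
  [ 0, -2,  1,  0]
  [ 0,  0, -2,  0]
  [ 0,  0,  0, -2]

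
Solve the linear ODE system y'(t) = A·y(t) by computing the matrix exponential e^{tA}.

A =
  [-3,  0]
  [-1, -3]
e^{tA} =
  [exp(-3*t), 0]
  [-t*exp(-3*t), exp(-3*t)]

Strategy: write A = P · J · P⁻¹ where J is a Jordan canonical form, so e^{tA} = P · e^{tJ} · P⁻¹, and e^{tJ} can be computed block-by-block.

A has Jordan form
J =
  [-3,  1]
  [ 0, -3]
(up to reordering of blocks).

Per-block formulas:
  For a 2×2 Jordan block J_2(-3): exp(t · J_2(-3)) = e^(-3t)·(I + t·N), where N is the 2×2 nilpotent shift.

After assembling e^{tJ} and conjugating by P, we get:

e^{tA} =
  [exp(-3*t), 0]
  [-t*exp(-3*t), exp(-3*t)]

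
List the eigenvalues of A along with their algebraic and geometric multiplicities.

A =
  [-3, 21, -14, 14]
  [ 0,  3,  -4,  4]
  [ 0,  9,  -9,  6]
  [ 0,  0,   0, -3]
λ = -3: alg = 4, geom = 3

Step 1 — factor the characteristic polynomial to read off the algebraic multiplicities:
  χ_A(x) = (x + 3)^4

Step 2 — compute geometric multiplicities via the rank-nullity identity g(λ) = n − rank(A − λI):
  rank(A − (-3)·I) = 1, so dim ker(A − (-3)·I) = n − 1 = 3

Summary:
  λ = -3: algebraic multiplicity = 4, geometric multiplicity = 3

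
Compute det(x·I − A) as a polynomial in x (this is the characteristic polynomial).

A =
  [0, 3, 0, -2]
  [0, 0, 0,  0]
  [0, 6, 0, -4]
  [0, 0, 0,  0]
x^4

Expanding det(x·I − A) (e.g. by cofactor expansion or by noting that A is similar to its Jordan form J, which has the same characteristic polynomial as A) gives
  χ_A(x) = x^4
which factors as x^4. The eigenvalues (with algebraic multiplicities) are λ = 0 with multiplicity 4.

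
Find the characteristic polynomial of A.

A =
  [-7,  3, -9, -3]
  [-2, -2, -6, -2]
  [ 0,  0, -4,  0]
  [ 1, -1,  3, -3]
x^4 + 16*x^3 + 96*x^2 + 256*x + 256

Expanding det(x·I − A) (e.g. by cofactor expansion or by noting that A is similar to its Jordan form J, which has the same characteristic polynomial as A) gives
  χ_A(x) = x^4 + 16*x^3 + 96*x^2 + 256*x + 256
which factors as (x + 4)^4. The eigenvalues (with algebraic multiplicities) are λ = -4 with multiplicity 4.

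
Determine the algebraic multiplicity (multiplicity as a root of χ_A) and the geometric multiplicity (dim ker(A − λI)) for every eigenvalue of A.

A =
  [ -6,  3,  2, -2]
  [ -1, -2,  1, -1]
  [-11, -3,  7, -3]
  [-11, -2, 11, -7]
λ = -4: alg = 3, geom = 1; λ = 4: alg = 1, geom = 1

Step 1 — factor the characteristic polynomial to read off the algebraic multiplicities:
  χ_A(x) = (x - 4)*(x + 4)^3

Step 2 — compute geometric multiplicities via the rank-nullity identity g(λ) = n − rank(A − λI):
  rank(A − (-4)·I) = 3, so dim ker(A − (-4)·I) = n − 3 = 1
  rank(A − (4)·I) = 3, so dim ker(A − (4)·I) = n − 3 = 1

Summary:
  λ = -4: algebraic multiplicity = 3, geometric multiplicity = 1
  λ = 4: algebraic multiplicity = 1, geometric multiplicity = 1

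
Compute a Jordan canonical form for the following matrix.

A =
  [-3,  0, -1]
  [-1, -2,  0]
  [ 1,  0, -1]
J_3(-2)

The characteristic polynomial is
  det(x·I − A) = x^3 + 6*x^2 + 12*x + 8 = (x + 2)^3

Eigenvalues and multiplicities (the geometric multiplicity of λ is n − rank(A − λI), which equals the number of Jordan blocks for λ):
  λ = -2: algebraic multiplicity = 3, geometric multiplicity = 1

Determining the block sizes for each eigenvalue:
  λ = -2: one block (gm = 1), so the single block has size am = 3 → block sizes [3]

Assembling the blocks gives a Jordan form
J =
  [-2,  1,  0]
  [ 0, -2,  1]
  [ 0,  0, -2]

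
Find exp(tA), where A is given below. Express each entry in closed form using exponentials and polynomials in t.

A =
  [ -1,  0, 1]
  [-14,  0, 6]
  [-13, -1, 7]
e^{tA} =
  [-2*t^2*exp(2*t) - 3*t*exp(2*t) + exp(2*t), -t^2*exp(2*t)/2, t^2*exp(2*t) + t*exp(2*t)]
  [-4*t^2*exp(2*t) - 14*t*exp(2*t), -t^2*exp(2*t) - 2*t*exp(2*t) + exp(2*t), 2*t^2*exp(2*t) + 6*t*exp(2*t)]
  [-6*t^2*exp(2*t) - 13*t*exp(2*t), -3*t^2*exp(2*t)/2 - t*exp(2*t), 3*t^2*exp(2*t) + 5*t*exp(2*t) + exp(2*t)]

Strategy: write A = P · J · P⁻¹ where J is a Jordan canonical form, so e^{tA} = P · e^{tJ} · P⁻¹, and e^{tJ} can be computed block-by-block.

A has Jordan form
J =
  [2, 1, 0]
  [0, 2, 1]
  [0, 0, 2]
(up to reordering of blocks).

Per-block formulas:
  For a 3×3 Jordan block J_3(2): exp(t · J_3(2)) = e^(2t)·(I + t·N + (t^2/2)·N^2), where N is the 3×3 nilpotent shift.

After assembling e^{tJ} and conjugating by P, we get:

e^{tA} =
  [-2*t^2*exp(2*t) - 3*t*exp(2*t) + exp(2*t), -t^2*exp(2*t)/2, t^2*exp(2*t) + t*exp(2*t)]
  [-4*t^2*exp(2*t) - 14*t*exp(2*t), -t^2*exp(2*t) - 2*t*exp(2*t) + exp(2*t), 2*t^2*exp(2*t) + 6*t*exp(2*t)]
  [-6*t^2*exp(2*t) - 13*t*exp(2*t), -3*t^2*exp(2*t)/2 - t*exp(2*t), 3*t^2*exp(2*t) + 5*t*exp(2*t) + exp(2*t)]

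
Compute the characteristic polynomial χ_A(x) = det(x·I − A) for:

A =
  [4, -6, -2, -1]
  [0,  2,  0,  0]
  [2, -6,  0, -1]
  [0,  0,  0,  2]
x^4 - 8*x^3 + 24*x^2 - 32*x + 16

Expanding det(x·I − A) (e.g. by cofactor expansion or by noting that A is similar to its Jordan form J, which has the same characteristic polynomial as A) gives
  χ_A(x) = x^4 - 8*x^3 + 24*x^2 - 32*x + 16
which factors as (x - 2)^4. The eigenvalues (with algebraic multiplicities) are λ = 2 with multiplicity 4.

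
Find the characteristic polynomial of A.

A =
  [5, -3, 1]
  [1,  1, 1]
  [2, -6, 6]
x^3 - 12*x^2 + 48*x - 64

Expanding det(x·I − A) (e.g. by cofactor expansion or by noting that A is similar to its Jordan form J, which has the same characteristic polynomial as A) gives
  χ_A(x) = x^3 - 12*x^2 + 48*x - 64
which factors as (x - 4)^3. The eigenvalues (with algebraic multiplicities) are λ = 4 with multiplicity 3.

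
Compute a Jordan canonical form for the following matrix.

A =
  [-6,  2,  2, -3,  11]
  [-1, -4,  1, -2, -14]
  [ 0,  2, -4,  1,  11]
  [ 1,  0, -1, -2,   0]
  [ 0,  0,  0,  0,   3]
J_3(-4) ⊕ J_1(-4) ⊕ J_1(3)

The characteristic polynomial is
  det(x·I − A) = x^5 + 13*x^4 + 48*x^3 - 32*x^2 - 512*x - 768 = (x - 3)*(x + 4)^4

Eigenvalues and multiplicities (the geometric multiplicity of λ is n − rank(A − λI), which equals the number of Jordan blocks for λ):
  λ = -4: algebraic multiplicity = 4, geometric multiplicity = 2
  λ = 3: algebraic multiplicity = 1, geometric multiplicity = 1

Determining the block sizes for each eigenvalue:
  λ = -4: with am = 4 and gm = 2, the partition is not yet determined (e.g. several partitions of 4 into 2 parts exist). Let N = A − (-4)·I. Computing rank(N^1) = 3, rank(N^2) = 2, rank(N^3) = 1; the number of blocks of size ≥ j is rank(N^{j−1}) − rank(N^j), giving [2, 1, 1]. So we have 1 block(s) of size 3, 1 block(s) of size 1 → block sizes [3, 1]
  λ = 3: one block (gm = 1), so the single block has size am = 1 → block sizes [1]

Assembling the blocks gives a Jordan form
J =
  [-4,  1,  0,  0, 0]
  [ 0, -4,  1,  0, 0]
  [ 0,  0, -4,  0, 0]
  [ 0,  0,  0, -4, 0]
  [ 0,  0,  0,  0, 3]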